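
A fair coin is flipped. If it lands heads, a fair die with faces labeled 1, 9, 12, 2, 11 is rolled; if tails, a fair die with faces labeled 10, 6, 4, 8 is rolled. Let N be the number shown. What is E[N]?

7

E[N | heads] = (1+9+12+2+11)/5 = 7.
E[N | tails] = (10+6+4+8)/4 = 7.
By the law of total expectation,
E[N] = (1/2)·(7) + (1/2)·(7) = 7.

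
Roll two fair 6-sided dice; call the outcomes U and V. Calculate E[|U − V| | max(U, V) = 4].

12/7

Outcomes with max(U, V) = 4: (1,4), (2,4), (3,4), (4,1), (4,2), (4,3), (4,4), each with probability 1/36.
E[|U − V| | max(U, V) = 4] = (3 + 2 + 1 + 3 + 2 + 1 + 0) / 7 = 12/7.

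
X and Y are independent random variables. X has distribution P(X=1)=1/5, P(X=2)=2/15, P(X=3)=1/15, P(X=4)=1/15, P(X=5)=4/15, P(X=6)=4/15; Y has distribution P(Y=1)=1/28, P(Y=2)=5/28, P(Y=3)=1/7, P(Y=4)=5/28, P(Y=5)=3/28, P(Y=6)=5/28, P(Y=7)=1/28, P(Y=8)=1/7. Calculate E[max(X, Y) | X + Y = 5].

P(X + Y = 5) = 29/420.
Summing max(X,Y)·P(x,y) over outcomes with X + Y = 5 gives 103/420.
E[max(X, Y) | X + Y = 5] = (103/420) / (29/420) = 103/29.

103/29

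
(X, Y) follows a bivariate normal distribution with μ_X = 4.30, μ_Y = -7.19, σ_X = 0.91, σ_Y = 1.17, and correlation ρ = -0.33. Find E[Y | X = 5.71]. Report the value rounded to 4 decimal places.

-7.7882

E[Y | X=x] = μ_Y + ρ(σ_Y/σ_X)(x − μ_X) for jointly normal variables.
E[Y | X=5.71] = -7.19 + (-0.33)·(1.17/0.91)·(5.71 − (4.30)) = -7.19 + (-0.42429)·(1.41) = -7.7882.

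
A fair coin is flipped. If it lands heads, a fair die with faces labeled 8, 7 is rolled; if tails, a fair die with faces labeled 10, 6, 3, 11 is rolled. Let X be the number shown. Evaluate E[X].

15/2

E[X | heads] = (8+7)/2 = 15/2.
E[X | tails] = (10+6+3+11)/4 = 15/2.
By the law of total expectation,
E[X] = (1/2)·(15/2) + (1/2)·(15/2) = 15/2.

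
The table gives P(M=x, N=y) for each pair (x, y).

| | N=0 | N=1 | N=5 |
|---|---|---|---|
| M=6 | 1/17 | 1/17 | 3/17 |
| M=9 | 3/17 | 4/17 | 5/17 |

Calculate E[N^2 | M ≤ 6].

76/5

P(M ≤ 6) = 5/17.
Σ N^2·P over the event = 0·(1/17) + 1·(1/17) + 25·(3/17) = 76/17.
E[N^2 | M ≤ 6] = (76/17) / (5/17) = 76/5.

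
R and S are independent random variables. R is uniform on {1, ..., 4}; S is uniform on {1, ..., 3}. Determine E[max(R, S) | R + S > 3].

29/9

Outcomes with R + S > 3: (1,3), (2,2), (2,3), (3,1), (3,2), (3,3), (4,1), (4,2), (4,3), each with probability 1/12.
E[max(R, S) | R + S > 3] = (3 + 2 + 3 + 3 + 3 + 3 + 4 + 4 + 4) / 9 = 29/9.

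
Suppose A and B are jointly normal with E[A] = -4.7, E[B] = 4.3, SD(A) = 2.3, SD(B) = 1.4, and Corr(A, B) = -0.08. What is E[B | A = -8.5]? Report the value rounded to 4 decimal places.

4.4850

The regression of B on A has slope ρ·σ_B/σ_A and passes through (μ_A, μ_B).
E[B | A=-8.5] = 4.3 + (-0.08)·(1.4/2.3)·(-8.5 − (-4.7)) = 4.3 + (-0.048696)·(-3.8) = 4.4850.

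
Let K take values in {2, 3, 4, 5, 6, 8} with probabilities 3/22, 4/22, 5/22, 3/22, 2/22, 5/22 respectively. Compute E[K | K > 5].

52/7

P(K > 5) = 7/22.
Σ over the event: 6·1/11 + 8·5/22 = 26/11.
E[K | K > 5] = (26/11) / (7/22) = 52/7.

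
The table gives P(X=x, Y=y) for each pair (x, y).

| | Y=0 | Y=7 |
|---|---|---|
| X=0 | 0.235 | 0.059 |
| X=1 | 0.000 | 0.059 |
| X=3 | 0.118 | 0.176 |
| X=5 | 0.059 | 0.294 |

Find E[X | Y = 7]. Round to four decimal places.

3.4983

P(Y = 7) = 0.588.
Σ X·P over the event = 0·(0.059) + 1·(0.059) + 3·(0.176) + 5·(0.294) = 2.057.
E[X | Y = 7] = (2.057) / (0.588) = 3.4983.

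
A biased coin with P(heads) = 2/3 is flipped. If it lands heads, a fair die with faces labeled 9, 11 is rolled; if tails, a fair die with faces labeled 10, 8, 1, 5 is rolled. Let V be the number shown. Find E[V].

26/3

E[V | heads] = (9+11)/2 = 10.
E[V | tails] = (10+8+1+5)/4 = 6.
By the law of total expectation,
E[V] = (2/3)·(10) + (1/3)·(6) = 26/3.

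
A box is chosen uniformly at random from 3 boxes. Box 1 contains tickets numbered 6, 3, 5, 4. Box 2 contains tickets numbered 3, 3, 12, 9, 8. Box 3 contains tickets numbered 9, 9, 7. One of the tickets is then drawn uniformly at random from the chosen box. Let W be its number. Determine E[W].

E[W | box 1] = (6+3+5+4)/4 = 9/2.
E[W | box 2] = (3+3+12+9+8)/5 = 7.
E[W | box 3] = (9+9+7)/3 = 25/3.
By the law of total expectation,
E[W] = (1/3)·(9/2) + (1/3)·(7) + (1/3)·(25/3) = 119/18.

119/18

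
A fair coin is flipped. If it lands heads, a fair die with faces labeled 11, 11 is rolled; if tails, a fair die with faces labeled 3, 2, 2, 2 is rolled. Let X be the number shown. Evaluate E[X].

E[X | heads] = (11+11)/2 = 11.
E[X | tails] = (3+2+2+2)/4 = 9/4.
E[X] = (1/2)·(11) + (1/2)·(9/4) = 53/8.

53/8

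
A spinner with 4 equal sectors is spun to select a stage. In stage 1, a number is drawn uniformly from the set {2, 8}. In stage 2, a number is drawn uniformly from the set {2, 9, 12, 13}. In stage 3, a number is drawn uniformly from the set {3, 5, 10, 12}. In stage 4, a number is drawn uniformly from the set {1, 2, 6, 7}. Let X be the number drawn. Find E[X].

51/8

E[X | stage 1] = (2+8)/2 = 5.
E[X | stage 2] = (2+9+12+13)/4 = 9.
E[X | stage 3] = (3+5+10+12)/4 = 15/2.
E[X | stage 4] = (1+2+6+7)/4 = 4.
By the law of total expectation,
E[X] = (1/4)·(5) + (1/4)·(9) + (1/4)·(15/2) + (1/4)·(4) = 51/8.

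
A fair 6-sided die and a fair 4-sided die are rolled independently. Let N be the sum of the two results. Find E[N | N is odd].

6

P(N is odd) = 1/2.
Σ over the event: 3·1/12 + 5·1/6 + 7·1/6 + 9·1/12 = 3.
E[N | N is odd] = (3) / (1/2) = 6.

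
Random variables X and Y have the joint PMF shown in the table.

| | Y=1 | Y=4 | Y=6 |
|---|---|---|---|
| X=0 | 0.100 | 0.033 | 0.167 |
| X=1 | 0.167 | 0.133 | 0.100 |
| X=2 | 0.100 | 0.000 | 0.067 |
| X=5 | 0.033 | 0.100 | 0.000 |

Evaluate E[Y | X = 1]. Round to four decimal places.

3.2475

P(X = 1) = 0.400.
Σ Y·P over the event = 1·(0.167) + 4·(0.133) + 6·(0.100) = 1.299.
E[Y | X = 1] = (1.299) / (0.400) = 3.2475.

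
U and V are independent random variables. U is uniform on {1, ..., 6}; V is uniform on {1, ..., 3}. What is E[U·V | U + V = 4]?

10/3

P(U + V = 4) = 1/6.
Summing UV·P(x,y) over outcomes with U + V = 4 gives 5/9.
E[U·V | U + V = 4] = (5/9) / (1/6) = 10/3.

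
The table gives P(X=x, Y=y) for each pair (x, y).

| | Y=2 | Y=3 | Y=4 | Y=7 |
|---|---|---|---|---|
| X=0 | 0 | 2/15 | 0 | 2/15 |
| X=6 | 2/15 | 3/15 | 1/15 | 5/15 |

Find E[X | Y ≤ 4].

P(Y ≤ 4) = 8/15.
Σ X·P over the event = 0·(2/15) + 6·(2/15) + 6·(3/15) + 6·(1/15) = 12/5.
E[X | Y ≤ 4] = (12/5) / (8/15) = 9/2.

9/2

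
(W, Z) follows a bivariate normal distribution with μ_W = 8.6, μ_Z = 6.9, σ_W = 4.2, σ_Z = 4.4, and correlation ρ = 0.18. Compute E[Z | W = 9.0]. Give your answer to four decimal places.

E[Z | W=x] = μ_Z + ρ(σ_Z/σ_W)(x − μ_W) for jointly normal variables.
E[Z | W=9.0] = 6.9 + (0.18)·(4.4/4.2)·(9.0 − (8.6)) = 6.9 + (0.18857)·(0.4) = 6.9754.

6.9754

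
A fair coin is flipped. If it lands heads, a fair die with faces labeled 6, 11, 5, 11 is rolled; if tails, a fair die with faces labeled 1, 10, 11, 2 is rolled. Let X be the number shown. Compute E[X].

57/8

E[X | heads] = (6+11+5+11)/4 = 33/4.
E[X | tails] = (1+10+11+2)/4 = 6.
By the law of total expectation,
E[X] = (1/2)·(33/4) + (1/2)·(6) = 57/8.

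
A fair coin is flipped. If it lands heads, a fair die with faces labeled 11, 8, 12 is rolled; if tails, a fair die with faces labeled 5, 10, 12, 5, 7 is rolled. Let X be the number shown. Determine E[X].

E[X | heads] = (11+8+12)/3 = 31/3.
E[X | tails] = (5+10+12+5+7)/5 = 39/5.
E[X] = (1/2)·(31/3) + (1/2)·(39/5) = 136/15.

136/15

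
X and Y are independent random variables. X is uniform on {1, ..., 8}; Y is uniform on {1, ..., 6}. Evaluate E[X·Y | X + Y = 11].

28

Outcomes with X + Y = 11: (5,6), (6,5), (7,4), (8,3), each with probability 1/48.
E[X·Y | X + Y = 11] = (30 + 30 + 28 + 24) / 4 = 28.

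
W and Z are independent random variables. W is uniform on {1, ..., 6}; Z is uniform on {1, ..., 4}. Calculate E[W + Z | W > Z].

47/7

P(W > Z) = 7/12.
Summing (W+Z)·P(x,y) over outcomes with W > Z gives 47/12.
E[W + Z | W > Z] = (47/12) / (7/12) = 47/7.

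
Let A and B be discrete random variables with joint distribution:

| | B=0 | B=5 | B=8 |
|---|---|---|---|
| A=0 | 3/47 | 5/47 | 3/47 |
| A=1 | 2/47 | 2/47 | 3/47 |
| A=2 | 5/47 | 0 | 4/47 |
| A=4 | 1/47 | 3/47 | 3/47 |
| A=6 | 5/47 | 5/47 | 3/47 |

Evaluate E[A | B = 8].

P(B = 8) = 16/47.
Summing A·P(A=x,B=y) over the conditioning event gives 41/47.
E[A | B = 8] = (41/47) / (16/47) = 41/16.

41/16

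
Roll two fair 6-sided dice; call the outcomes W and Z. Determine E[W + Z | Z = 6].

19/2

Outcomes with Z = 6: (1,6), (2,6), (3,6), (4,6), (5,6), (6,6), each with probability 1/36.
E[W + Z | Z = 6] = (7 + 8 + 9 + 10 + 11 + 12) / 6 = 19/2.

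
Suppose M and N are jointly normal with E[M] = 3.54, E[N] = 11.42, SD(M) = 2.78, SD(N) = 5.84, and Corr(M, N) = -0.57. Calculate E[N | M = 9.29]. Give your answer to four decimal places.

4.5349

The regression of N on M has slope ρ·σ_N/σ_M and passes through (μ_M, μ_N).
E[N | M=9.29] = 11.42 + (-0.57)·(5.84/2.78)·(9.29 − (3.54)) = 11.42 + (-1.19741)·(5.75) = 4.5349.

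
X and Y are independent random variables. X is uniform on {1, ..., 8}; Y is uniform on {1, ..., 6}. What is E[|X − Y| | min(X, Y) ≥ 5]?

5/4

P(min(X, Y) ≥ 5) = 1/6.
Summing |X−Y|·P(x,y) over outcomes with min(X, Y) ≥ 5 gives 5/24.
E[|X − Y| | min(X, Y) ≥ 5] = (5/24) / (1/6) = 5/4.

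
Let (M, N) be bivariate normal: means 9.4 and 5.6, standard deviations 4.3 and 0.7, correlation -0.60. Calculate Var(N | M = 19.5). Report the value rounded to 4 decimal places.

0.3136

Var(N | M=x) = (1 − ρ²)·σ_N².
Var(N | M=19.5) = (0.7)²·(1 − (-0.60)²) = 0.49·0.64 = 0.3136.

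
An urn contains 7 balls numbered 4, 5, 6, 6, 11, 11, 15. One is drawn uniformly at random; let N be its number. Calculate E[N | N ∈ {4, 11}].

P(N ∈ {4, 11}) = 3/7.
Σ over the event: 4·1/7 + 11·2/7 = 26/7.
E[N | N ∈ {4, 11}] = (26/7) / (3/7) = 26/3.

26/3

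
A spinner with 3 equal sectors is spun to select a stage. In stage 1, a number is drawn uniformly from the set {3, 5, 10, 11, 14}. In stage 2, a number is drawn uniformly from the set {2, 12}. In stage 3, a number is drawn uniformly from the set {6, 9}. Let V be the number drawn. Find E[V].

77/10

E[V | stage 1] = (3+5+10+11+14)/5 = 43/5.
E[V | stage 2] = (2+12)/2 = 7.
E[V | stage 3] = (6+9)/2 = 15/2.
By the law of total expectation,
E[V] = (1/3)·(43/5) + (1/3)·(7) + (1/3)·(15/2) = 77/10.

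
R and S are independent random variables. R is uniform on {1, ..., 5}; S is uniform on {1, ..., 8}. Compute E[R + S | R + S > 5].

P(R + S > 5) = 3/4.
Summing (R+S)·P(x,y) over outcomes with R + S > 5 gives 13/2.
E[R + S | R + S > 5] = (13/2) / (3/4) = 26/3.

26/3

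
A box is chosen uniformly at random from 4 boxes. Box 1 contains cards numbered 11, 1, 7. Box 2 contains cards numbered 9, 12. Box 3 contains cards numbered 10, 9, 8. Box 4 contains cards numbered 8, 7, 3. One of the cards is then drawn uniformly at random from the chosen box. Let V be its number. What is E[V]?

E[V | box 1] = (11+1+7)/3 = 19/3.
E[V | box 2] = (9+12)/2 = 21/2.
E[V | box 3] = (10+9+8)/3 = 9.
E[V | box 4] = (8+7+3)/3 = 6.
By the law of total expectation,
E[V] = (1/4)·(19/3) + (1/4)·(21/2) + (1/4)·(9) + (1/4)·(6) = 191/24.

191/24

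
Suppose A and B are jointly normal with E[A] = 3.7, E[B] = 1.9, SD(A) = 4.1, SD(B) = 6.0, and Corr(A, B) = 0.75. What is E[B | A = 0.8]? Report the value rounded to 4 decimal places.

-1.2829

E[B | A=x] = μ_B + ρ(σ_B/σ_A)(x − μ_A) for jointly normal variables.
E[B | A=0.8] = 1.9 + (0.75)·(6.0/4.1)·(0.8 − (3.7)) = 1.9 + (1.09756)·(-2.9) = -1.2829.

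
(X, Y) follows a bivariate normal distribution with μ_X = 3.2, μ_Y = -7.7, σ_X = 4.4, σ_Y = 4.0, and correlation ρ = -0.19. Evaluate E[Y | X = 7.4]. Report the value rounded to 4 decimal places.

-8.4255

The regression of Y on X has slope ρ·σ_Y/σ_X and passes through (μ_X, μ_Y).
E[Y | X=7.4] = -7.7 + (-0.19)·(4.0/4.4)·(7.4 − (3.2)) = -7.7 + (-0.17273)·(4.2) = -8.4255.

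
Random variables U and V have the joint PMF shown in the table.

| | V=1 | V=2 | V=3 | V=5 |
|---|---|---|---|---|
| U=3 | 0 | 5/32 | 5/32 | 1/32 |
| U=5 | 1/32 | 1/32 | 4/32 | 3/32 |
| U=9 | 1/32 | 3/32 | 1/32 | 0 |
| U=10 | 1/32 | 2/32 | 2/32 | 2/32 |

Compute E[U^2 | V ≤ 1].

P(V ≤ 1) = 3/32.
Σ U^2·P over the event = 25·(1/32) + 81·(1/32) + 100·(1/32) = 103/16.
E[U^2 | V ≤ 1] = (103/16) / (3/32) = 206/3.

206/3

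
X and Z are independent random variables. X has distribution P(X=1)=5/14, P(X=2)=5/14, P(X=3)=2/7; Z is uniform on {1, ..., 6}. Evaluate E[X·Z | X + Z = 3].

P(X + Z = 3) = 5/42.
Summing XZ·P(x,y) over outcomes with X + Z = 3 gives 5/21.
E[X·Z | X + Z = 3] = (5/21) / (5/42) = 2.

2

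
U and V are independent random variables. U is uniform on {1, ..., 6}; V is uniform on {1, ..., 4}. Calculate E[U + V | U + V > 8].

Outcomes with U + V > 8: (5,4), (6,3), (6,4), each with probability 1/24.
E[U + V | U + V > 8] = (9 + 9 + 10) / 3 = 28/3.

28/3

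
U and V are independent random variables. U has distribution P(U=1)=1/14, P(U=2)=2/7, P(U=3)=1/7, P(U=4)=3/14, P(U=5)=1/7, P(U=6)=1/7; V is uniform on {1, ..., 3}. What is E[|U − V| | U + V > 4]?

P(U + V > 4) = 29/42.
Summing |U−V|·P(x,y) over outcomes with U + V > 4 gives 11/7.
E[|U − V| | U + V > 4] = (11/7) / (29/42) = 66/29.

66/29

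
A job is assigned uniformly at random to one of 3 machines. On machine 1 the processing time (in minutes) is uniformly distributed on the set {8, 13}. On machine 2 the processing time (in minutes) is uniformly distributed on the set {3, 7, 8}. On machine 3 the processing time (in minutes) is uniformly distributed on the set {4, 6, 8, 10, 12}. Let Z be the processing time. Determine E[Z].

E[Z | machine 1] = (8+13)/2 = 21/2.
E[Z | machine 2] = (3+7+8)/3 = 6.
E[Z | machine 3] = (4+6+8+10+12)/5 = 8.
E[Z] = (1/3)·(21/2) + (1/3)·(6) + (1/3)·(8) = 49/6.

49/6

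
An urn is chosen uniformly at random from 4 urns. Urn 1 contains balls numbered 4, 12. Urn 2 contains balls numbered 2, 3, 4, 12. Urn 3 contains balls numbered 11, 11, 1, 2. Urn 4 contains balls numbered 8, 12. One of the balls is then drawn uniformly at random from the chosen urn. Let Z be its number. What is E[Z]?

E[Z | urn 1] = (4+12)/2 = 8.
E[Z | urn 2] = (2+3+4+12)/4 = 21/4.
E[Z | urn 3] = (11+11+1+2)/4 = 25/4.
E[Z | urn 4] = (8+12)/2 = 10.
E[Z] = (1/4)·(8) + (1/4)·(21/4) + (1/4)·(25/4) + (1/4)·(10) = 59/8.

59/8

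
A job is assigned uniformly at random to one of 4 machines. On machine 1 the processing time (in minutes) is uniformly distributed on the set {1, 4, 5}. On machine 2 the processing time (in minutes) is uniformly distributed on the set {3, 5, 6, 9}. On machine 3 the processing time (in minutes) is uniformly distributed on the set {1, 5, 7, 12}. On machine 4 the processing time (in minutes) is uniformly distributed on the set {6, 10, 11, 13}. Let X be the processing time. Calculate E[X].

19/3

E[X | machine 1] = (1+4+5)/3 = 10/3.
E[X | machine 2] = (3+5+6+9)/4 = 23/4.
E[X | machine 3] = (1+5+7+12)/4 = 25/4.
E[X | machine 4] = (6+10+11+13)/4 = 10.
By the law of total expectation,
E[X] = (1/4)·(10/3) + (1/4)·(23/4) + (1/4)·(25/4) + (1/4)·(10) = 19/3.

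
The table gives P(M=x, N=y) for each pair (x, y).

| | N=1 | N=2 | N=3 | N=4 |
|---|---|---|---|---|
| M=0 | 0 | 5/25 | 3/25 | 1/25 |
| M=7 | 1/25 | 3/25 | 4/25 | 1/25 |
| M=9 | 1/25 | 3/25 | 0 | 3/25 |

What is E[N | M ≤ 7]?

23/9

P(M ≤ 7) = 18/25.
Σ N·P over the event = 2·(5/25) + 3·(3/25) + 4·(1/25) + 1·(1/25) + 2·(3/25) + 3·(4/25) + 4·(1/25) = 46/25.
E[N | M ≤ 7] = (46/25) / (18/25) = 23/9.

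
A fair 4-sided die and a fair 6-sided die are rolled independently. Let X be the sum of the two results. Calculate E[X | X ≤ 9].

P(X ≤ 9) = 23/24.
Σ over the event: 2·1/24 + 3·1/12 + 4·1/8 + 5·1/6 + 6·1/6 + 7·1/6 + 8·1/8 + 9·1/12 = 67/12.
E[X | X ≤ 9] = (67/12) / (23/24) = 134/23.

134/23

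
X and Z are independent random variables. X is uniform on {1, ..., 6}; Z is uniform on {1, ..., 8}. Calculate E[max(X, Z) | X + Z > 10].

71/10

P(X + Z > 10) = 5/24.
Summing max(X,Z)·P(x,y) over outcomes with X + Z > 10 gives 71/48.
E[max(X, Z) | X + Z > 10] = (71/48) / (5/24) = 71/10.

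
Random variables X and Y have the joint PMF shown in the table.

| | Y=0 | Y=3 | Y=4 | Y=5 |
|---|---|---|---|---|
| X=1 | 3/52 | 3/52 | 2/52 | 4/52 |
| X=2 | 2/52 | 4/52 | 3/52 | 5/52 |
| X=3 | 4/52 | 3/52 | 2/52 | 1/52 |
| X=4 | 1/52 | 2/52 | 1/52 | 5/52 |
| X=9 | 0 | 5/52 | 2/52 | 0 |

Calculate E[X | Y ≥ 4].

P(Y ≥ 4) = 25/52.
Summing X·P(X=x,Y=y) over the conditioning event gives 73/52.
E[X | Y ≥ 4] = (73/52) / (25/52) = 73/25.

73/25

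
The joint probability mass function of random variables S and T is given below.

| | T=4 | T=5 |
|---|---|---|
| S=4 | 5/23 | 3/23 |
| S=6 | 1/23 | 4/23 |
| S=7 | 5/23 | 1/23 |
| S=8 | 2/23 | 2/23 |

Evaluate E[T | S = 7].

25/6

P(S = 7) = 6/23.
Σ T·P over the event = 4·(5/23) + 5·(1/23) = 25/23.
E[T | S = 7] = (25/23) / (6/23) = 25/6.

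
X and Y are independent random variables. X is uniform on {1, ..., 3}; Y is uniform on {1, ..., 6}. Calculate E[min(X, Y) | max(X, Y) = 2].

Outcomes with max(X, Y) = 2: (1,2), (2,1), (2,2), each with probability 1/18.
E[min(X, Y) | max(X, Y) = 2] = (1 + 1 + 2) / 3 = 4/3.

4/3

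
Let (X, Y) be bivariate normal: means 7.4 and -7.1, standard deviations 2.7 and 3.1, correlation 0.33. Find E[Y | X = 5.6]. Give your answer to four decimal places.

The regression of Y on X has slope ρ·σ_Y/σ_X and passes through (μ_X, μ_Y).
E[Y | X=5.6] = -7.1 + (0.33)·(3.1/2.7)·(5.6 − (7.4)) = -7.1 + (0.37889)·(-1.8) = -7.7820.

-7.7820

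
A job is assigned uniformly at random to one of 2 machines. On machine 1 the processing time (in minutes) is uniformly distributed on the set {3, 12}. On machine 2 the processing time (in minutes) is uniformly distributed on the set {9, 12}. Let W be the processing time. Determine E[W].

9

E[W | machine 1] = (3+12)/2 = 15/2.
E[W | machine 2] = (9+12)/2 = 21/2.
By the law of total expectation,
E[W] = (1/2)·(15/2) + (1/2)·(21/2) = 9.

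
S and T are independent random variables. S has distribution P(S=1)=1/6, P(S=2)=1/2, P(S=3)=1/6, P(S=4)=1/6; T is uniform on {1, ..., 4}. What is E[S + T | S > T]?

P(S > T) = 1/3.
Summing (S+T)·P(x,y) over outcomes with S > T gives 3/2.
E[S + T | S > T] = (3/2) / (1/3) = 9/2.

9/2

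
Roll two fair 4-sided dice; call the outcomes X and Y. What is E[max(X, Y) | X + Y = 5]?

7/2

Outcomes with X + Y = 5: (1,4), (2,3), (3,2), (4,1), each with probability 1/16.
E[max(X, Y) | X + Y = 5] = (4 + 3 + 3 + 4) / 4 = 7/2.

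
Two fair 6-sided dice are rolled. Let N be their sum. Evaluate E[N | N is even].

P(N is even) = 1/2.
Σ over the event: 2·1/36 + 4·1/12 + 6·5/36 + 8·5/36 + 10·1/12 + 12·1/36 = 7/2.
E[N | N is even] = (7/2) / (1/2) = 7.

7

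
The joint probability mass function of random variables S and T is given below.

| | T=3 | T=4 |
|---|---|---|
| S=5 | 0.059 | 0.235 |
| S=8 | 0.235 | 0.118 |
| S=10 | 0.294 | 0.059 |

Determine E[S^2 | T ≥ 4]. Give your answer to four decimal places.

46.9102

P(T ≥ 4) = 0.412.
Σ S^2·P over the event = 25·(0.235) + 64·(0.118) + 100·(0.059) = 19.327.
E[S^2 | T ≥ 4] = (19.327) / (0.412) = 46.9102.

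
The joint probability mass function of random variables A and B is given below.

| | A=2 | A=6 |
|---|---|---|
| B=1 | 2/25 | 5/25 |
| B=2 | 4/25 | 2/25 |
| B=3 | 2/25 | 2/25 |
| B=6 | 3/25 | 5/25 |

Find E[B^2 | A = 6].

211/14

P(A = 6) = 14/25.
Σ B^2·P over the event = 1·(5/25) + 4·(2/25) + 9·(2/25) + 36·(5/25) = 211/25.
E[B^2 | A = 6] = (211/25) / (14/25) = 211/14.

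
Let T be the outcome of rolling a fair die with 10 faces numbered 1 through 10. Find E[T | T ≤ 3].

Given T ≤ 3, T is equally likely to be any of {1, 2, 3}.
E[T | T ≤ 3] = (1 + 2 + 3) / 3 = 2.

2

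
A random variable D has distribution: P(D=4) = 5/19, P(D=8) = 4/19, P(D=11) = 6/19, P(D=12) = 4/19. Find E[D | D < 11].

52/9

P(D < 11) = 9/19.
Σ over the event: 4·5/19 + 8·4/19 = 52/19.
E[D | D < 11] = (52/19) / (9/19) = 52/9.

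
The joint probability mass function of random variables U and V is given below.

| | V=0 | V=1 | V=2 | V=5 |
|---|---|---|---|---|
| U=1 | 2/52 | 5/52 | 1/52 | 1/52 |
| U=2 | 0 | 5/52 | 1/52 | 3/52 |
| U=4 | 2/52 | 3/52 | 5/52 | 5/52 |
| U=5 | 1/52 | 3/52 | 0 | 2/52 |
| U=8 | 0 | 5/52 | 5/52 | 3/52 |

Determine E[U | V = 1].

82/21

P(V = 1) = 21/52.
Summing U·P(U=x,V=y) over the conditioning event gives 41/26.
E[U | V = 1] = (41/26) / (21/52) = 82/21.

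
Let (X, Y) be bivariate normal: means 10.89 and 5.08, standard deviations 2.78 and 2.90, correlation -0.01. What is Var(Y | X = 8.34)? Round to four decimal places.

For a bivariate normal, Var(Y | X=x) = σ_Y²(1 − ρ²).
Var(Y | X=8.34) = (2.90)²·(1 − (-0.01)²) = 8.41·0.9999 = 8.4092.

8.4092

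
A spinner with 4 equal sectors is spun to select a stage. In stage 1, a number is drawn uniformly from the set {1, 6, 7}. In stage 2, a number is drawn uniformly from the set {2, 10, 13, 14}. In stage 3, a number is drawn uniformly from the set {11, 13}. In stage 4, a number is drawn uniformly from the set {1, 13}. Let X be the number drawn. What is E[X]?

E[X | stage 1] = (1+6+7)/3 = 14/3.
E[X | stage 2] = (2+10+13+14)/4 = 39/4.
E[X | stage 3] = (11+13)/2 = 12.
E[X | stage 4] = (1+13)/2 = 7.
By the law of total expectation,
E[X] = (1/4)·(14/3) + (1/4)·(39/4) + (1/4)·(12) + (1/4)·(7) = 401/48.

401/48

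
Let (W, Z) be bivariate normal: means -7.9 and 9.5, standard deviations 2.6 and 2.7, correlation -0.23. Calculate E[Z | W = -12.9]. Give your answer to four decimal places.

E[Z | W=x] = μ_Z + ρ(σ_Z/σ_W)(x − μ_W) for jointly normal variables.
E[Z | W=-12.9] = 9.5 + (-0.23)·(2.7/2.6)·(-12.9 − (-7.9)) = 9.5 + (-0.238846)·(-5) = 10.6942.

10.6942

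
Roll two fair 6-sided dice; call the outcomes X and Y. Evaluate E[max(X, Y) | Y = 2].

11/3

Outcomes with Y = 2: (1,2), (2,2), (3,2), (4,2), (5,2), (6,2), each with probability 1/36.
E[max(X, Y) | Y = 2] = (2 + 2 + 3 + 4 + 5 + 6) / 6 = 11/3.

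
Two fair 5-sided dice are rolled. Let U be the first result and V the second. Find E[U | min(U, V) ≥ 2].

7/2

P(min(U, V) ≥ 2) = 16/25.
Summing U·P(x,y) over outcomes with min(U, V) ≥ 2 gives 56/25.
E[U | min(U, V) ≥ 2] = (56/25) / (16/25) = 7/2.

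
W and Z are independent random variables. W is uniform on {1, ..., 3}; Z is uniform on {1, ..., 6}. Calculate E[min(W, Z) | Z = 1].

1

Outcomes with Z = 1: (1,1), (2,1), (3,1), each with probability 1/18.
E[min(W, Z) | Z = 1] = (1 + 1 + 1) / 3 = 1.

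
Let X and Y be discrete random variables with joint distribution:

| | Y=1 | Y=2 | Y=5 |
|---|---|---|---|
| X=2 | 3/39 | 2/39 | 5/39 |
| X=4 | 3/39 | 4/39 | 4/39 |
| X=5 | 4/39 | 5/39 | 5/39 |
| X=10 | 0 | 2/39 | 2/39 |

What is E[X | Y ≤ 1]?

P(Y ≤ 1) = 10/39.
Summing X·P(X=x,Y=y) over the conditioning event gives 38/39.
E[X | Y ≤ 1] = (38/39) / (10/39) = 19/5.

19/5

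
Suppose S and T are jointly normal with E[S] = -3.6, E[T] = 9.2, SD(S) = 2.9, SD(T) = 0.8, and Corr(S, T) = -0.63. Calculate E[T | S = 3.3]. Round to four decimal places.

8.0008

For a bivariate normal, E[T | S=x] = μ_T + ρ·(σ_T/σ_S)·(x − μ_S).
E[T | S=3.3] = 9.2 + (-0.63)·(0.8/2.9)·(3.3 − (-3.6)) = 9.2 + (-0.17379)·(6.9) = 8.0008.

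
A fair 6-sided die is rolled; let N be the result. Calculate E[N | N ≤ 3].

2

Given N ≤ 3, N is equally likely to be any of {1, 2, 3}.
E[N | N ≤ 3] = (1 + 2 + 3) / 3 = 2.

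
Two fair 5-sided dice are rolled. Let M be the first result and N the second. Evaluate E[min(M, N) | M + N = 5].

Outcomes with M + N = 5: (1,4), (2,3), (3,2), (4,1), each with probability 1/25.
E[min(M, N) | M + N = 5] = (1 + 2 + 2 + 1) / 4 = 3/2.

3/2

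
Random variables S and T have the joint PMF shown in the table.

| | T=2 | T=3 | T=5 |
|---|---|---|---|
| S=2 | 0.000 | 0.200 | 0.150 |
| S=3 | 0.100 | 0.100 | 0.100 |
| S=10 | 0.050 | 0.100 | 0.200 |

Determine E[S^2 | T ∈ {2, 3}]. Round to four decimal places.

P(T ∈ {2, 3}) = 0.550.
Summing S^2·P(S=x,T=y) over the conditioning event gives 17.600.
E[S^2 | T ∈ {2, 3}] = (17.600) / (0.550) = 32.0000.

32.0000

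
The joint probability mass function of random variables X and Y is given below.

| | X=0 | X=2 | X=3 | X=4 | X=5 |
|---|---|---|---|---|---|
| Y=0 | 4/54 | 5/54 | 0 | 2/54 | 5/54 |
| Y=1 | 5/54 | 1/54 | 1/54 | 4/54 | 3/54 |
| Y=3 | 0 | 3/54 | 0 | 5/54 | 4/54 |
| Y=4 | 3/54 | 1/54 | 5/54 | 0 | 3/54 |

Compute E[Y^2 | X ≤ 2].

97/22

P(X ≤ 2) = 11/27.
Σ Y^2·P over the event = 0·(4/54) + 1·(5/54) + 16·(3/54) + 0·(5/54) + 1·(1/54) + 9·(3/54) + 16·(1/54) = 97/54.
E[Y^2 | X ≤ 2] = (97/54) / (11/27) = 97/22.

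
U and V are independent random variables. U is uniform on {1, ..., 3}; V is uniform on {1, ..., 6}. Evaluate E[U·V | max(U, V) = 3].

27/5

Outcomes with max(U, V) = 3: (1,3), (2,3), (3,1), (3,2), (3,3), each with probability 1/18.
E[U·V | max(U, V) = 3] = (3 + 6 + 3 + 6 + 9) / 5 = 27/5.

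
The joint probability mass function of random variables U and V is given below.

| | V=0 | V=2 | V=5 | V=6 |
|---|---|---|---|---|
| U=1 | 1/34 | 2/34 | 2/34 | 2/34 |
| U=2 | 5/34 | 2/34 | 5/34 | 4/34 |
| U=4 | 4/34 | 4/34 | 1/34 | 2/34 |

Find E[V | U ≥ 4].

P(U ≥ 4) = 11/34.
Σ V·P over the event = 0·(4/34) + 2·(4/34) + 5·(1/34) + 6·(2/34) = 25/34.
E[V | U ≥ 4] = (25/34) / (11/34) = 25/11.

25/11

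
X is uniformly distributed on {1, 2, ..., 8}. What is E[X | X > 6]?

Given X > 6, X is equally likely to be any of {7, 8}.
E[X | X > 6] = (7 + 8) / 2 = 15/2.

15/2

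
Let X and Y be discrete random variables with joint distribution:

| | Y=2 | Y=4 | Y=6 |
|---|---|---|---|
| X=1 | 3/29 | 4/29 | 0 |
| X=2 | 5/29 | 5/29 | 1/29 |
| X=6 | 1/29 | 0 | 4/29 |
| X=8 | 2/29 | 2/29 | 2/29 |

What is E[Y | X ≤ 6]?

84/23

P(X ≤ 6) = 23/29.
Σ Y·P over the event = 2·(3/29) + 4·(4/29) + 2·(5/29) + 4·(5/29) + 6·(1/29) + 2·(1/29) + 6·(4/29) = 84/29.
E[Y | X ≤ 6] = (84/29) / (23/29) = 84/23.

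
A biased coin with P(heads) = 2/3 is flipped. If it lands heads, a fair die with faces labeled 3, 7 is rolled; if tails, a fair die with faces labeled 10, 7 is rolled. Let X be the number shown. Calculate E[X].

E[X | heads] = (3+7)/2 = 5.
E[X | tails] = (10+7)/2 = 17/2.
By the law of total expectation,
E[X] = (2/3)·(5) + (1/3)·(17/2) = 37/6.

37/6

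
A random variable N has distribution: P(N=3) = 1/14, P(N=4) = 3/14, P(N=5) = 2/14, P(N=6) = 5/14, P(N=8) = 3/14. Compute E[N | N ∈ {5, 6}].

P(N ∈ {5, 6}) = 1/2.
Σ over the event: 5·1/7 + 6·5/14 = 20/7.
E[N | N ∈ {5, 6}] = (20/7) / (1/2) = 40/7.

40/7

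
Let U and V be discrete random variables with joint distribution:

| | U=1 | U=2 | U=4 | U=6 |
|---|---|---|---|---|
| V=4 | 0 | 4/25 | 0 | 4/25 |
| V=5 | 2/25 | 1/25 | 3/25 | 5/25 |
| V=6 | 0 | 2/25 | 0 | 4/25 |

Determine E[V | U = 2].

33/7

P(U = 2) = 7/25.
Σ V·P over the event = 4·(4/25) + 5·(1/25) + 6·(2/25) = 33/25.
E[V | U = 2] = (33/25) / (7/25) = 33/7.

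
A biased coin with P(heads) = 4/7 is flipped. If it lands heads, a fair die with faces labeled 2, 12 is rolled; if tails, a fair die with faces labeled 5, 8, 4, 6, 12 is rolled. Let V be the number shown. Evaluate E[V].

E[V | heads] = (2+12)/2 = 7.
E[V | tails] = (5+8+4+6+12)/5 = 7.
E[V] = (4/7)·(7) + (3/7)·(7) = 7.

7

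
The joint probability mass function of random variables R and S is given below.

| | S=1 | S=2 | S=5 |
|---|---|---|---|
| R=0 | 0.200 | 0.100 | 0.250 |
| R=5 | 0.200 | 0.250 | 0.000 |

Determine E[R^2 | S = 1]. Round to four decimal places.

12.5000

P(S = 1) = 0.400.
Σ R^2·P over the event = 0·(0.200) + 25·(0.200) = 5.000.
E[R^2 | S = 1] = (5.000) / (0.400) = 12.5000.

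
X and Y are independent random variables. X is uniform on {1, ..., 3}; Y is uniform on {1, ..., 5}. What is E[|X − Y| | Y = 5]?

3

Outcomes with Y = 5: (1,5), (2,5), (3,5), each with probability 1/15.
E[|X − Y| | Y = 5] = (4 + 3 + 2) / 3 = 3.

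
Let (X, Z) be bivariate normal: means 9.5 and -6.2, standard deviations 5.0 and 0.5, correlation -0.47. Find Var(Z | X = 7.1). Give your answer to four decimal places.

For a bivariate normal, Var(Z | X=x) = σ_Z²(1 − ρ²).
Var(Z | X=7.1) = (0.5)²·(1 − (-0.47)²) = 0.25·0.7791 = 0.1948.

0.1948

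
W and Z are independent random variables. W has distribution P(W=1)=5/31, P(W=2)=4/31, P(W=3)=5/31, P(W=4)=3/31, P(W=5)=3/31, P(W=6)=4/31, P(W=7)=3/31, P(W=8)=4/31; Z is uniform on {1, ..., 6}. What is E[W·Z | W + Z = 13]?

P(W + Z = 13) = 7/186.
Summing WZ·P(x,y) over outcomes with W + Z = 13 gives 143/93.
E[W·Z | W + Z = 13] = (143/93) / (7/186) = 286/7.

286/7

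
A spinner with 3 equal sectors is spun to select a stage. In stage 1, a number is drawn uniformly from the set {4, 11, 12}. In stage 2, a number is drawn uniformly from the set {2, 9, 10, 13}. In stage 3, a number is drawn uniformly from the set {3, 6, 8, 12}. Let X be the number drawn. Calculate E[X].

E[X | stage 1] = (4+11+12)/3 = 9.
E[X | stage 2] = (2+9+10+13)/4 = 17/2.
E[X | stage 3] = (3+6+8+12)/4 = 29/4.
By the law of total expectation,
E[X] = (1/3)·(9) + (1/3)·(17/2) + (1/3)·(29/4) = 33/4.

33/4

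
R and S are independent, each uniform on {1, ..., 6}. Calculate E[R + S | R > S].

7

P(R > S) = 5/12.
Summing (R+S)·P(x,y) over outcomes with R > S gives 35/12.
E[R + S | R > S] = (35/12) / (5/12) = 7.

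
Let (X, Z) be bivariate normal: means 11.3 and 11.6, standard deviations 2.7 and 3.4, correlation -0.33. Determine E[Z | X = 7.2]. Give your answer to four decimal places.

13.3038

The regression of Z on X has slope ρ·σ_Z/σ_X and passes through (μ_X, μ_Z).
E[Z | X=7.2] = 11.6 + (-0.33)·(3.4/2.7)·(7.2 − (11.3)) = 11.6 + (-0.41556)·(-4.1) = 13.3038.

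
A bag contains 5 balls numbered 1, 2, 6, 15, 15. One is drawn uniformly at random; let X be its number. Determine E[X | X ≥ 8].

15

P(X ≥ 8) = 2/5.
Σ over the event: 15·2/5 = 6.
E[X | X ≥ 8] = (6) / (2/5) = 15.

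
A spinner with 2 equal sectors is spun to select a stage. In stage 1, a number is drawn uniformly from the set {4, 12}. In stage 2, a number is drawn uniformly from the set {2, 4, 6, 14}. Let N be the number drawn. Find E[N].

E[N | stage 1] = (4+12)/2 = 8.
E[N | stage 2] = (2+4+6+14)/4 = 13/2.
By the law of total expectation,
E[N] = (1/2)·(8) + (1/2)·(13/2) = 29/4.

29/4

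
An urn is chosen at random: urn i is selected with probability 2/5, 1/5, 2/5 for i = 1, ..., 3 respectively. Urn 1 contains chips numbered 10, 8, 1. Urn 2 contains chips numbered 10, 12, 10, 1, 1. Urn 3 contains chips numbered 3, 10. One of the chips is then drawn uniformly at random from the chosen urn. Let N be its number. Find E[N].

487/75

E[N | urn 1] = (10+8+1)/3 = 19/3.
E[N | urn 2] = (10+12+10+1+1)/5 = 34/5.
E[N | urn 3] = (3+10)/2 = 13/2.
E[N] = (2/5)·(19/3) + (1/5)·(34/5) + (2/5)·(13/2) = 487/75.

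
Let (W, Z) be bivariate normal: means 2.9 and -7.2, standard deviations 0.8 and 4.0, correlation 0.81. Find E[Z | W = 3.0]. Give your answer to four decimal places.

E[Z | W=x] = μ_Z + ρ(σ_Z/σ_W)(x − μ_W) for jointly normal variables.
E[Z | W=3.0] = -7.2 + (0.81)·(4.0/0.8)·(3.0 − (2.9)) = -7.2 + (4.05)·(0.1) = -6.7950.

-6.7950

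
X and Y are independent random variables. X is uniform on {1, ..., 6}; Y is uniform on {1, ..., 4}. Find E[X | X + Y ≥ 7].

Outcomes with X + Y ≥ 7: (3,4), (4,3), (4,4), (5,2), (5,3), (5,4), (6,1), (6,2), (6,3), (6,4), each with probability 1/24.
E[X | X + Y ≥ 7] = (3 + 4 + 4 + 5 + 5 + 5 + 6 + 6 + 6 + 6) / 10 = 5.

5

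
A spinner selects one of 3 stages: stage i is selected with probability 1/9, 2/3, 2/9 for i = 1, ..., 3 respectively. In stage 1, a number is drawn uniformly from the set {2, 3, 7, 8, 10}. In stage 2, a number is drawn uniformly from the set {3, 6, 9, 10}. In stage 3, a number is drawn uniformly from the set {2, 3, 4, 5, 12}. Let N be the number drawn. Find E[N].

E[N | stage 1] = (2+3+7+8+10)/5 = 6.
E[N | stage 2] = (3+6+9+10)/4 = 7.
E[N | stage 3] = (2+3+4+5+12)/5 = 26/5.
E[N] = (1/9)·(6) + (2/3)·(7) + (2/9)·(26/5) = 292/45.

292/45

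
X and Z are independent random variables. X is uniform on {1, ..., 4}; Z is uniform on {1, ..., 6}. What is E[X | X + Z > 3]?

8/3

P(X + Z > 3) = 7/8.
Summing X·P(x,y) over outcomes with X + Z > 3 gives 7/3.
E[X | X + Z > 3] = (7/3) / (7/8) = 8/3.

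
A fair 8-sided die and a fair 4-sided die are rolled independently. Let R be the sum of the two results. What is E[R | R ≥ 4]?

P(R ≥ 4) = 29/32.
E[R | R ≥ 4] = (27/4) / (29/32) = 216/29.

216/29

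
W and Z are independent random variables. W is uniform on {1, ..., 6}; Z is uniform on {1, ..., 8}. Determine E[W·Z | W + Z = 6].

7

Outcomes with W + Z = 6: (1,5), (2,4), (3,3), (4,2), (5,1), each with probability 1/48.
E[W·Z | W + Z = 6] = (5 + 8 + 9 + 8 + 5) / 5 = 7.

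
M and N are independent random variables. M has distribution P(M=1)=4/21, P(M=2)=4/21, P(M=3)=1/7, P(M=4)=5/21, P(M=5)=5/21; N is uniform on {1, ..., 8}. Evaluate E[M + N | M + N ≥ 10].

166/15

P(M + N ≥ 10) = 15/56.
Summing (M+N)·P(x,y) over outcomes with M + N ≥ 10 gives 83/28.
E[M + N | M + N ≥ 10] = (83/28) / (15/56) = 166/15.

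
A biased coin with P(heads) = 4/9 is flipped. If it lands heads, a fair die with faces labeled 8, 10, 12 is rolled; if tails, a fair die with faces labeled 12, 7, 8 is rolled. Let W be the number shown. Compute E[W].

85/9

E[W | heads] = (8+10+12)/3 = 10.
E[W | tails] = (12+7+8)/3 = 9.
By the law of total expectation,
E[W] = (4/9)·(10) + (5/9)·(9) = 85/9.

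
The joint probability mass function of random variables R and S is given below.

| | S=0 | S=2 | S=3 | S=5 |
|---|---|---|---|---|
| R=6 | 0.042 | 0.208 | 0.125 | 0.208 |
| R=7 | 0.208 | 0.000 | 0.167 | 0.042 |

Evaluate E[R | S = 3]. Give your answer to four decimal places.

6.5719

P(S = 3) = 0.292.
Σ R·P over the event = 6·(0.125) + 7·(0.167) = 1.919.
E[R | S = 3] = (1.919) / (0.292) = 6.5719.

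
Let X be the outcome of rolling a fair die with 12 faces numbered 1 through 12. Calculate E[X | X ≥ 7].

Given X ≥ 7, X is equally likely to be any of {7, 8, 9, 10, 11, 12}.
E[X | X ≥ 7] = (7 + 8 + 9 + 10 + 11 + 12) / 6 = 19/2.

19/2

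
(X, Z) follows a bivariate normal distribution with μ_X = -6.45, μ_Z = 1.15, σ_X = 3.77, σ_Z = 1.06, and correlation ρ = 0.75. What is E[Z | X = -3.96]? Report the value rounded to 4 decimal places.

1.6751

E[Z | X=x] = μ_Z + ρ(σ_Z/σ_X)(x − μ_X) for jointly normal variables.
E[Z | X=-3.96] = 1.15 + (0.75)·(1.06/3.77)·(-3.96 − (-6.45)) = 1.15 + (0.21088)·(2.49) = 1.6751.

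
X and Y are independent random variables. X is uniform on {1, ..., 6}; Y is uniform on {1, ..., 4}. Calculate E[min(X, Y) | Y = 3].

5/2

Outcomes with Y = 3: (1,3), (2,3), (3,3), (4,3), (5,3), (6,3), each with probability 1/24.
E[min(X, Y) | Y = 3] = (1 + 2 + 3 + 3 + 3 + 3) / 6 = 5/2.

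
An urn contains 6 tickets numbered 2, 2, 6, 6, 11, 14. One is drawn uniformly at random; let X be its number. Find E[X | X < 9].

4

P(X < 9) = 2/3.
Σ over the event: 2·1/3 + 6·1/3 = 8/3.
E[X | X < 9] = (8/3) / (2/3) = 4.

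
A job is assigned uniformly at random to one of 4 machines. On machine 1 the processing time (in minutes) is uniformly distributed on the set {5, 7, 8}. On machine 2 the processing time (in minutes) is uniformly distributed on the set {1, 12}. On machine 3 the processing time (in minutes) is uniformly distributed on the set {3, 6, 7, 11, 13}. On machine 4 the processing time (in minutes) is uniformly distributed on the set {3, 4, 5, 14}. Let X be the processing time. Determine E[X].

83/12

E[X | machine 1] = (5+7+8)/3 = 20/3.
E[X | machine 2] = (1+12)/2 = 13/2.
E[X | machine 3] = (3+6+7+11+13)/5 = 8.
E[X | machine 4] = (3+4+5+14)/4 = 13/2.
By the law of total expectation,
E[X] = (1/4)·(20/3) + (1/4)·(13/2) + (1/4)·(8) + (1/4)·(13/2) = 83/12.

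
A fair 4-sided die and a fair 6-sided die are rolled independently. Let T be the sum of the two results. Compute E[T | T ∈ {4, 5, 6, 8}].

P(T ∈ {4, 5, 6, 8}) = 7/12.
Σ over the event: 4·1/8 + 5·1/6 + 6·1/6 + 8·1/8 = 10/3.
E[T | T ∈ {4, 5, 6, 8}] = (10/3) / (7/12) = 40/7.

40/7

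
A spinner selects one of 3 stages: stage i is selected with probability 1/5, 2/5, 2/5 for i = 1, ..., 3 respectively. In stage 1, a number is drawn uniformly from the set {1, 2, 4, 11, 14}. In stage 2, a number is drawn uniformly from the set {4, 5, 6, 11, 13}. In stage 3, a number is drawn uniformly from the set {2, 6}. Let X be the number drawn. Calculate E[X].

E[X | stage 1] = (1+2+4+11+14)/5 = 32/5.
E[X | stage 2] = (4+5+6+11+13)/5 = 39/5.
E[X | stage 3] = (2+6)/2 = 4.
By the law of total expectation,
E[X] = (1/5)·(32/5) + (2/5)·(39/5) + (2/5)·(4) = 6.

6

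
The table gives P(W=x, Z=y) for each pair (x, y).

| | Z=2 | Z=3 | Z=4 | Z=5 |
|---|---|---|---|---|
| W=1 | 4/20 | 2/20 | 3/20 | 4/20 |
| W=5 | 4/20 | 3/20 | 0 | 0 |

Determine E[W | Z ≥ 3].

P(Z ≥ 3) = 3/5.
Σ W·P over the event = 1·(2/20) + 1·(3/20) + 1·(4/20) + 5·(3/20) = 6/5.
E[W | Z ≥ 3] = (6/5) / (3/5) = 2.

2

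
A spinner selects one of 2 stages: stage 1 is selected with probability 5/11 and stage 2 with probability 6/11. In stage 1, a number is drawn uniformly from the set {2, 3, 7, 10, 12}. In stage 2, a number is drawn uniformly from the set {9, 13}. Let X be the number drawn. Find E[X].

100/11

E[X | stage 1] = (2+3+7+10+12)/5 = 34/5.
E[X | stage 2] = (9+13)/2 = 11.
By the law of total expectation,
E[X] = (5/11)·(34/5) + (6/11)·(11) = 100/11.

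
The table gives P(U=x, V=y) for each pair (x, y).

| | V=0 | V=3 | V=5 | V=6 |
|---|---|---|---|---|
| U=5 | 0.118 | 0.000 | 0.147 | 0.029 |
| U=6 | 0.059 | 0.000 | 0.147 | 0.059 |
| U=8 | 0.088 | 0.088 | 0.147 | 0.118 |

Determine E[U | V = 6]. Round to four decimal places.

7.0049

P(V = 6) = 0.206.
Σ U·P over the event = 5·(0.029) + 6·(0.059) + 8·(0.118) = 1.443.
E[U | V = 6] = (1.443) / (0.206) = 7.0049.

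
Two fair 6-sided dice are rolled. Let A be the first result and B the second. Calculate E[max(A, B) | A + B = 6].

21/5

P(A + B = 6) = 5/36.
Summing max(A,B)·P(x,y) over outcomes with A + B = 6 gives 7/12.
E[max(A, B) | A + B = 6] = (7/12) / (5/36) = 21/5.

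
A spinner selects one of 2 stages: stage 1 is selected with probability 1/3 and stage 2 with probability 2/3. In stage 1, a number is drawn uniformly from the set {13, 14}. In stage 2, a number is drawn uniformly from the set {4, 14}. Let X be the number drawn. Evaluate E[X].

E[X | stage 1] = (13+14)/2 = 27/2.
E[X | stage 2] = (4+14)/2 = 9.
By the law of total expectation,
E[X] = (1/3)·(27/2) + (2/3)·(9) = 21/2.

21/2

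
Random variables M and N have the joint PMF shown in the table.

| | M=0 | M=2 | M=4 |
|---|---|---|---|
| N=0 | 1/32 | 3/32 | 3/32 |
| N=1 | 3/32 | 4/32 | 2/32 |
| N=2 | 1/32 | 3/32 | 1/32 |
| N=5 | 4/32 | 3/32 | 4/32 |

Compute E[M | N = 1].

P(N = 1) = 9/32.
Σ M·P over the event = 0·(3/32) + 2·(4/32) + 4·(2/32) = 1/2.
E[M | N = 1] = (1/2) / (9/32) = 16/9.

16/9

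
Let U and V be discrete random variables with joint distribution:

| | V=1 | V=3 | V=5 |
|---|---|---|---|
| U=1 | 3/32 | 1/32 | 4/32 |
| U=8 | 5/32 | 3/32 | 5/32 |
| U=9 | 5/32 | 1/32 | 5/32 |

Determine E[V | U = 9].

3

P(U = 9) = 11/32.
Σ V·P over the event = 1·(5/32) + 3·(1/32) + 5·(5/32) = 33/32.
E[V | U = 9] = (33/32) / (11/32) = 3.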